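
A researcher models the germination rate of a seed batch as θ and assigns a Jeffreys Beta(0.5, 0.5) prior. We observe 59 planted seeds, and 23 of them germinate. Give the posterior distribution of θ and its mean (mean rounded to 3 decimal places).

Posterior: Beta(23.5, 36.5); mean ≈ 0.392

The binomial likelihood is conjugate to the Beta prior: with 23 successes and 36 failures, the posterior is Beta(0.5+23, 0.5+36) = Beta(23.5, 36.5).
Posterior mean = α/(α+β) = 23.5/60 = 0.392.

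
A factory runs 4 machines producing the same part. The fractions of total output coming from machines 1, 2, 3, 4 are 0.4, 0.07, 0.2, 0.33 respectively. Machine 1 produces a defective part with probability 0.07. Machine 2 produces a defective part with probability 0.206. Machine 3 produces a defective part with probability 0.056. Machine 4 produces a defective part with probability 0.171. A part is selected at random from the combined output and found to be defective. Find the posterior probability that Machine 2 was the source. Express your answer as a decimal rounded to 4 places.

P(defective|M1) = 0.07; P(defective|M2) = 0.206; P(defective|M3) = 0.056; P(defective|M4) = 0.171.
Prior × likelihood for each source: 0.4·0.07=0.02800, 0.07·0.206=0.01442, 0.2·0.056=0.01120, 0.33·0.171=0.05643. Summing gives P(defective) = 0.11005.
P(Machine 2 | defective) = 0.01442 / 0.11005 = 0.1310.

Posterior probability ≈ 0.1310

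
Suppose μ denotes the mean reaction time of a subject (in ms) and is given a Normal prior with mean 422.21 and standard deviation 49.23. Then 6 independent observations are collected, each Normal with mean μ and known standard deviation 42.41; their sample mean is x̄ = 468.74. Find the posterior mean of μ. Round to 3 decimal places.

With known σ, the Normal prior is conjugate. Weight on the data is w = (n/σ²)/(n/σ² + 1/τ₀²) = 0.00333591/(0.00333591+0.00041261) = 0.88993.
Posterior mean = w·x̄ + (1−w)·μ₀ = 0.88993·468.74 + 0.11007·422.21 = 463.618.

Posterior mean ≈ 463.618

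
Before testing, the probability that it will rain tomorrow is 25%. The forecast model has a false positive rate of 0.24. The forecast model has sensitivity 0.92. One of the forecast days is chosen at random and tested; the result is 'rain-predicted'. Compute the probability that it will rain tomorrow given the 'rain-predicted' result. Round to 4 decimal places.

Write H for 'it will rain tomorrow'. Prior odds H:¬H = 0.25/0.75 = 0.33333. For the 'rain-predicted' outcome, the likelihood ratio is 0.92/0.24 = 3.8333.
Posterior odds = 0.33333 × 3.8333 = 1.2778, so P(H|E) = 1.2778/(1+1.2778) = 0.5610.

P(H | E) ≈ 0.5610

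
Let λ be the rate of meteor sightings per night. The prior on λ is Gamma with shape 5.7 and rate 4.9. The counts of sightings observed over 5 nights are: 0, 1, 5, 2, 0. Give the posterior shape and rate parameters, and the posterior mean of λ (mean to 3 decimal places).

Posterior: Gamma(shape=13.7, rate=9.9); mean ≈ 1.384

Total count ∑xᵢ = 8 over n = 5 nights.
Gamma is conjugate to the Poisson likelihood: posterior is Gamma(shape = 5.7+8 = 13.7, rate = 4.9+5 = 9.9).
Posterior mean = shape/rate = 13.7/9.9 = 1.384.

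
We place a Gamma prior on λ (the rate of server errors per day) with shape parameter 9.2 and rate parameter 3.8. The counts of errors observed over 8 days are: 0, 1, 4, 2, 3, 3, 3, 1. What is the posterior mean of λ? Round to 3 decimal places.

Total count ∑xᵢ = 17 over n = 8 days.
Gamma is conjugate to the Poisson likelihood: posterior is Gamma(shape = 9.2+17 = 26.2, rate = 3.8+8 = 11.8).
E[λ | data] = 26.2/11.8 = 2.220.

Posterior mean ≈ 2.220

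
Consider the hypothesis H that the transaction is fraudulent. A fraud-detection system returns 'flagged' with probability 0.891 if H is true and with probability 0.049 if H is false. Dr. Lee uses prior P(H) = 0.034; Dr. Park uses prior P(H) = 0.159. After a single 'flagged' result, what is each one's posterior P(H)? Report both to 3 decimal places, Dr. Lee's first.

Dr. Lee: 0.390; Dr. Park: 0.775

P('+'|H) = 0.891, P('+'|¬H) = 0.049.
Dr. Lee: numerator 0.891·0.034 = 0.030294; evidence = 0.030294+0.049·0.966 = 0.077628; posterior = 0.390.
Dr. Park: numerator 0.891·0.159 = 0.14167; evidence = 0.14167+0.049·0.841 = 0.18288; posterior = 0.775.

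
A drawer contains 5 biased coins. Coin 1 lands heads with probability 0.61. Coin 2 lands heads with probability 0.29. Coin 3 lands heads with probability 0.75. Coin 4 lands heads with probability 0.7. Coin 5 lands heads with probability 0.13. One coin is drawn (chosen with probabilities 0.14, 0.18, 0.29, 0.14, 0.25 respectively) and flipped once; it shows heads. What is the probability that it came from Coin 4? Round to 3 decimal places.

Posterior probability ≈ 0.202

P(heads|C1) = 0.61; P(heads|C2) = 0.29; P(heads|C3) = 0.75; P(heads|C4) = 0.7; P(heads|C5) = 0.13.
Prior × likelihood for each source: 0.14·0.61=0.08540, 0.18·0.29=0.05220, 0.29·0.75=0.2175, 0.14·0.7=0.09800, 0.25·0.13=0.03250. Summing gives P(heads) = 0.48560.
P(Coin 4 | heads) = 0.09800 / 0.48560 = 0.202.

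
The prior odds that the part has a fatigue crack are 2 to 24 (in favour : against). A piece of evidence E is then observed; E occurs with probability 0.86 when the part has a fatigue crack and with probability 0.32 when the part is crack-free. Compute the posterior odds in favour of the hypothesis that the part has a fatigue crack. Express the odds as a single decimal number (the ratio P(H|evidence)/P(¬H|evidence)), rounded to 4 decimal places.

Prior odds = 2/24 = 0.083333.
Likelihood ratio for E = 0.86/0.32 = 2.6875.
Posterior odds = prior odds × LR = 0.22396.

Posterior odds ≈ 0.2240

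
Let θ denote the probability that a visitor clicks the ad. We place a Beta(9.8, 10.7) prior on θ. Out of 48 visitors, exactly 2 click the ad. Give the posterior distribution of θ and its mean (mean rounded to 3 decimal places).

Posterior: Beta(11.8, 56.7); mean ≈ 0.172

Observing 2 successes and 46 failures updates Beta(9.8, 10.7) by adding the success and failure counts to the two shape parameters: α = 9.8+2 = 11.8, β = 10.7+46 = 56.7.
Posterior mean = α/(α+β) = 11.8/68.5 = 0.172.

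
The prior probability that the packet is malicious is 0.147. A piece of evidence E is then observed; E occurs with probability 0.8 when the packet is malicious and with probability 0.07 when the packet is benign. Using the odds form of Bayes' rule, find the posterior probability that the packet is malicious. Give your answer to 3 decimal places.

Posterior probability ≈ 0.663

Prior odds = 0.147/(1−0.147) = 0.17233. In log-odds, ln(0.17233) = -1.7583.
Add log likelihood ratio: ln(11.429) = 2.4361.
Posterior log-odds = 0.67779, so posterior odds = exp(0.67779) = 1.9695. Converting, P(H|E) = 1.9695/2.9695 = 0.663.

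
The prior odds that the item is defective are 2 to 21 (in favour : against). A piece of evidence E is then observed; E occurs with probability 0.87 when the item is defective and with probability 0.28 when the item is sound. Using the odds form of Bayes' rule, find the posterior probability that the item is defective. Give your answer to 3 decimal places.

Prior odds = 2/21 = 0.095238.
Likelihood ratio for E = 0.87/0.28 = 3.1071.
Posterior odds = prior odds × LR = 0.29592.
Posterior probability = odds/(1+odds) = 0.29592/1.2959 = 0.228.

Posterior probability ≈ 0.228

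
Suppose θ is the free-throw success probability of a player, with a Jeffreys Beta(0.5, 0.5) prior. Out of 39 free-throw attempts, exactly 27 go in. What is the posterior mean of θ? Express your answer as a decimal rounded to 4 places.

The binomial likelihood is conjugate to the Beta prior: with 27 successes and 12 failures, the posterior is Beta(0.5+27, 0.5+12) = Beta(27.5, 12.5).
Posterior mean = α/(α+β) = 27.5/40 = 0.6875.

Posterior mean ≈ 0.6875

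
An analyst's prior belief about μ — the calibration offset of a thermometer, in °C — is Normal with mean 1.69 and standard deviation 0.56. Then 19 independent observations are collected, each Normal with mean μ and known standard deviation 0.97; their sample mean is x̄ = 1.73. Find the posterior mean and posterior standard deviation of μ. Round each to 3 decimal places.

Posterior mean ≈ 1.725; posterior SD ≈ 0.207

Prior precision 1/τ₀² = 1/0.56² = 3.18878; data precision n/σ² = 19/0.97² = 20.1934.
Posterior precision = 3.18878 + 20.1934 = 23.3822, giving posterior SD = 1/√23.3822 = 0.207.
Posterior mean = (3.18878·1.69 + 20.1934·1.73) / 23.3822 = 1.725.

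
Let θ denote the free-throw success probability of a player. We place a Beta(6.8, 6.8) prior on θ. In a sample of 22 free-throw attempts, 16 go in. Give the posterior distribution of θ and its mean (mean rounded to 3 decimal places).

Posterior: Beta(22.8, 12.8); mean ≈ 0.640

The binomial likelihood is conjugate to the Beta prior: with 16 successes and 6 failures, the posterior is Beta(6.8+16, 6.8+6) = Beta(22.8, 12.8).
E[θ | data] = 22.8/(22.8+12.8) = 0.640.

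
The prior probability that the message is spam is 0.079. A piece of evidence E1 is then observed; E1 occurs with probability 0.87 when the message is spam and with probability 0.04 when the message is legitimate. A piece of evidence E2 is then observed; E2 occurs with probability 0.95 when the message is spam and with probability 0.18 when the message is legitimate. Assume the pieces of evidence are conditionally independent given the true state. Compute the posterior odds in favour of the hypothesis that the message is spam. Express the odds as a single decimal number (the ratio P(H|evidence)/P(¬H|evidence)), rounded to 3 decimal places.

Posterior odds ≈ 9.846

Prior odds = 0.079/(1−0.079) = 0.085776.
Likelihood ratio for E1 = 0.87/0.04 = 21.750.
Likelihood ratio for E2 = 0.95/0.18 = 5.2778.
Posterior odds = prior odds × LR₁ × LR₂ = 9.8464.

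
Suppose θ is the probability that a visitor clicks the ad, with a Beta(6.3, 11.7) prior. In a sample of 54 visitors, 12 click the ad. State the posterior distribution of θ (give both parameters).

Posterior: Beta(18.3, 53.7)

The binomial likelihood is conjugate to the Beta prior: with 12 successes and 42 failures, the posterior is Beta(6.3+12, 11.7+42) = Beta(18.3, 53.7).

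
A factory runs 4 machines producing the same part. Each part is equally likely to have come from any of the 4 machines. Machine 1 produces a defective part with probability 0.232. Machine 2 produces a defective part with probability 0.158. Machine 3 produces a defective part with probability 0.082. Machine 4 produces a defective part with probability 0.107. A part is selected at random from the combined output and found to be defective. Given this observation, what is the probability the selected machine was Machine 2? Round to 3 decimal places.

P(defective|M1) = 0.232; P(defective|M2) = 0.158; P(defective|M3) = 0.082; P(defective|M4) = 0.107.
Prior × likelihood for each source: 0.25·0.232=0.05800, 0.25·0.158=0.03950, 0.25·0.082=0.02050, 0.25·0.107=0.02675. Summing gives P(defective) = 0.14475.
P(Machine 2 | defective) = 0.03950 / 0.14475 = 0.273.

Posterior probability ≈ 0.273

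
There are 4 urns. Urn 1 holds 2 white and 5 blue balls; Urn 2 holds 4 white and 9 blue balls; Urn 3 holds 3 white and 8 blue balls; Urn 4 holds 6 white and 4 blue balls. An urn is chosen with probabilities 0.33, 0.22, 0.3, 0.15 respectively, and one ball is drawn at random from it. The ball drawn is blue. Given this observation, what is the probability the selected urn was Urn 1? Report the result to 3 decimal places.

Posterior probability ≈ 0.354

Tabulate prior·likelihood by source: [1] prior 0.33, lik 0.7143, product 0.2357; [2] prior 0.22, lik 0.6923, product 0.1523; [3] prior 0.3, lik 0.7273, product 0.2182; [4] prior 0.15, lik 0.4, product 0.06000.
Normalizing constant = 0.66620; the posterior for Urn 1 is its product over the sum, 0.2357/0.66620 = 0.354.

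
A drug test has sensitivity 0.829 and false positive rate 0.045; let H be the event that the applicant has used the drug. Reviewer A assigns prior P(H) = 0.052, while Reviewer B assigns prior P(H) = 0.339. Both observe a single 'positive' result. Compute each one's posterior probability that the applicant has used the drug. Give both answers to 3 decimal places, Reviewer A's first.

Reviewer A: 0.503; Reviewer B: 0.904

The likelihood ratio for a 'positive' result is 0.829/0.045 = 18.422.
Reviewer A: prior odds 0.052/0.948 = 0.054852; posterior odds 1.0105; posterior probability 0.503.
Reviewer B: prior odds 0.339/0.661 = 0.51286; posterior odds 9.4480; posterior probability 0.904.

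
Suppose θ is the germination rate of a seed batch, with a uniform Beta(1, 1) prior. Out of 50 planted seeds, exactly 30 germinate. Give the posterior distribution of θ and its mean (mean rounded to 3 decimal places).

Posterior: Beta(31, 21); mean ≈ 0.596

Observing 30 successes and 20 failures updates Beta(1, 1) by adding the success and failure counts to the two shape parameters: α = 1+30 = 31, β = 1+20 = 21.
E[θ | data] = 31/(31+21) = 0.596.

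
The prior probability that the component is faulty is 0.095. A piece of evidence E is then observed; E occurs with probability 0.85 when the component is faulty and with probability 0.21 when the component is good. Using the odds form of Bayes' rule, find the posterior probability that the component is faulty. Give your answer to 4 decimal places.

Posterior probability ≈ 0.2982

Prior odds = 0.095/(1−0.095) = 0.10497. In log-odds, ln(0.10497) = -2.2541.
Add log likelihood ratio: ln(4.0476) = 1.3981.
Posterior log-odds = -0.85593, so posterior odds = exp(-0.85593) = 0.42489. Converting, P(H|E) = 0.42489/1.4249 = 0.2982.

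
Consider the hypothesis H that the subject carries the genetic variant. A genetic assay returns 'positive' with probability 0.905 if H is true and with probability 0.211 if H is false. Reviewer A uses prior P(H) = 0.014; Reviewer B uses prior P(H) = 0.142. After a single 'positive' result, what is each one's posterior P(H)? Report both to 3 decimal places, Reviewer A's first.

Reviewer A: 0.057; Reviewer B: 0.415

The likelihood ratio for a 'positive' result is 0.905/0.211 = 4.2891.
Reviewer A: prior odds 0.014/0.986 = 0.014199; posterior odds 0.060900; posterior probability 0.057.
Reviewer B: prior odds 0.142/0.858 = 0.16550; posterior odds 0.70985; posterior probability 0.415.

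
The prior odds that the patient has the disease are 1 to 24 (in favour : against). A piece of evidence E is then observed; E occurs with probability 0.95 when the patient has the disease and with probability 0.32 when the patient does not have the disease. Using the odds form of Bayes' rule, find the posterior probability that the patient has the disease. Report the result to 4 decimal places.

Prior odds = 1/24 = 0.041667.
Likelihood ratio for E = 0.95/0.32 = 2.9688.
Posterior odds = prior odds × LR = 0.12370.
Posterior probability = odds/(1+odds) = 0.12370/1.1237 = 0.1101.

Posterior probability ≈ 0.1101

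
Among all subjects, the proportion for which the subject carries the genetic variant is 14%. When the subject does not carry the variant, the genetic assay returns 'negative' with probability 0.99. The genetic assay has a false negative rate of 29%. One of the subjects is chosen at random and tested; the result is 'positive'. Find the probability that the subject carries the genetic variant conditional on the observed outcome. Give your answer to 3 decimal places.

P(H | E) ≈ 0.920

Let H be the event that the subject carries the genetic variant. P(H) = 0.14, so P(¬H) = 0.86. With E the 'positive' result, P(E|H) = 0.71 and P(E|¬H) = 0.01.
P(E) = 0.71·0.14 + 0.01·0.86 = 0.099400 + 0.0086000 = 0.10800.
By Bayes' theorem, P(H|E) = 0.099400 / 0.10800 = 0.920.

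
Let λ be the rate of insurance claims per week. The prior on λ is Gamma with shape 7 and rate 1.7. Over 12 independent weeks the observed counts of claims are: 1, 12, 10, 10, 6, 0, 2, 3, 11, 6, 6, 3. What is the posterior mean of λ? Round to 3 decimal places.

The Poisson likelihood adds the total count to the shape and the number of exposure periods to the rate. Here ∑xᵢ = 70 and n = 12, so shape 7→77 and rate 1.7→13.7.
E[λ | data] = 77/13.7 = 5.620.

Posterior mean ≈ 5.620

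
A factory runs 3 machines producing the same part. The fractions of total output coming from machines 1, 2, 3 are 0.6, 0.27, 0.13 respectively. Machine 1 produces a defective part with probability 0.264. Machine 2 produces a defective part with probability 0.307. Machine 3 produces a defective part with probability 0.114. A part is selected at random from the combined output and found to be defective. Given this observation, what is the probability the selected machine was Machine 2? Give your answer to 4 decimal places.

P(defective|M1) = 0.264; P(defective|M2) = 0.307; P(defective|M3) = 0.114.
Prior × likelihood for each source: 0.6·0.264=0.1584, 0.27·0.307=0.08289, 0.13·0.114=0.01482. Summing gives P(defective) = 0.25611.
P(Machine 2 | defective) = 0.08289 / 0.25611 = 0.3236.

Posterior probability ≈ 0.3236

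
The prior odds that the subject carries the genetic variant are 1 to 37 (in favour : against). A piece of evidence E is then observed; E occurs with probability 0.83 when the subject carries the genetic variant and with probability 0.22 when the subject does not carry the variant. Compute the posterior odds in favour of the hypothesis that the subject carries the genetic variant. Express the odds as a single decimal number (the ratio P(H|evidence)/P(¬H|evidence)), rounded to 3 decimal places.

Posterior odds ≈ 0.102

Prior odds = 1/37 = 0.027027.
Likelihood ratio for E = 0.83/0.22 = 3.7727.
Posterior odds = prior odds × LR = 0.10197.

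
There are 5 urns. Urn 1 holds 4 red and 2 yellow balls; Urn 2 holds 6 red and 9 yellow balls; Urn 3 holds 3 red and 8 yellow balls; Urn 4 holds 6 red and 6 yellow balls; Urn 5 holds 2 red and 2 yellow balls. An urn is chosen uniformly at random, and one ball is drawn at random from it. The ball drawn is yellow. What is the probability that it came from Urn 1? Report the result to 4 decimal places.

Tabulate prior·likelihood by source: [1] prior 0.2, lik 0.3333, product 0.06667; [2] prior 0.2, lik 0.6, product 0.1200; [3] prior 0.2, lik 0.7273, product 0.1455; [4] prior 0.2, lik 0.5, product 0.1000; [5] prior 0.2, lik 0.5, product 0.1000.
Normalizing constant = 0.53212; the posterior for Urn 1 is its product over the sum, 0.06667/0.53212 = 0.1253.

Posterior probability ≈ 0.1253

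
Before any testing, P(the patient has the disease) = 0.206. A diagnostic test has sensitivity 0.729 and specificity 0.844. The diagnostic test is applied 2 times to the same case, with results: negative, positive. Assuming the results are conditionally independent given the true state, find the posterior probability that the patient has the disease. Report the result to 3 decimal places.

Posterior P(H) ≈ 0.280

With H the event that the patient has the disease, the joint likelihood of the observed sequence is P(data|H) = 0.271·0.729 = 0.19756 and P(data|¬H) = 0.844·0.156 = 0.13166.
Bayes: P(H|data) = 0.206·0.19756 / (0.206·0.19756 + 0.794·0.13166) = 0.040697/0.14524 = 0.2802.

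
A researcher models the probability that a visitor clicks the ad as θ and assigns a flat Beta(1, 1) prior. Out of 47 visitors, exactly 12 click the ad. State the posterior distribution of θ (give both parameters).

Observing 12 successes and 35 failures updates Beta(1, 1) by adding the success and failure counts to the two shape parameters: α = 1+12 = 13, β = 1+35 = 36.

Posterior: Beta(13, 36)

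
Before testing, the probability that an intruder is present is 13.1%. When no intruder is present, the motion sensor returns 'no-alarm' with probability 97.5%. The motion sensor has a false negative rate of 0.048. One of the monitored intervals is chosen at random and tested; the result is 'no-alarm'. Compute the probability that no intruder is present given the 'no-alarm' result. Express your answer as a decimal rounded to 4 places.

Write H for 'an intruder is present'. Prior odds H:¬H = 0.131/0.869 = 0.15075. For the 'no-alarm' outcome, the likelihood ratio is 0.048/0.975 = 0.049231.
Posterior odds = 0.15075 × 0.049231 = 0.0074214, so P(H|E) = 0.0074214/(1+0.0074214) = 0.0074. Then P(¬H|E) = 1 − 0.0074 = 0.9926.

P(¬H | E) ≈ 0.9926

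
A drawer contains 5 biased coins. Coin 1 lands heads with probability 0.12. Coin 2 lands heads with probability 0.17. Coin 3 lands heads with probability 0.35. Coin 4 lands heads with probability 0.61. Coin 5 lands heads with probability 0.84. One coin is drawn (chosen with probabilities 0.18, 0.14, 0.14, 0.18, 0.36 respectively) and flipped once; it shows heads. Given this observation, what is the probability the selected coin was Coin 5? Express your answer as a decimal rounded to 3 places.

Posterior probability ≈ 0.597

P(heads|C1) = 0.12; P(heads|C2) = 0.17; P(heads|C3) = 0.35; P(heads|C4) = 0.61; P(heads|C5) = 0.84.
Prior × likelihood for each source: 0.18·0.12=0.02160, 0.14·0.17=0.02380, 0.14·0.35=0.04900, 0.18·0.61=0.1098, 0.36·0.84=0.3024. Summing gives P(heads) = 0.50660.
P(Coin 5 | heads) = 0.3024 / 0.50660 = 0.597.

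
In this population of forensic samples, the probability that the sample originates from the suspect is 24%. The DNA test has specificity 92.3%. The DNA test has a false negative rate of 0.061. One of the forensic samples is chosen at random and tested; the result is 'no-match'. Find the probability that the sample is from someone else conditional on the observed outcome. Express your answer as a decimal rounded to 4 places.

Let H be the event that the sample originates from the suspect. P(H) = 0.24, so P(¬H) = 0.76. With E the 'no-match' result, P(E|H) = 0.061 and P(E|¬H) = 0.923.
P(E) = 0.061·0.24 + 0.923·0.76 = 0.014640 + 0.70148 = 0.71612.
By Bayes' theorem, P(H|E) = 0.014640 / 0.71612 = 0.0204. Hence P(¬H|E) = 1 − 0.0204 = 0.9796.

P(¬H | E) ≈ 0.9796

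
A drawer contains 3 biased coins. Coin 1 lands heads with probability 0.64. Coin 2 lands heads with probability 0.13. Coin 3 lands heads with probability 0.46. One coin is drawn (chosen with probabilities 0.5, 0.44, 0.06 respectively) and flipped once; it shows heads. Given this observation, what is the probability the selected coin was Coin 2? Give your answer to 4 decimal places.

Tabulate prior·likelihood by source: [1] prior 0.5, lik 0.64, product 0.3200; [2] prior 0.44, lik 0.13, product 0.05720; [3] prior 0.06, lik 0.46, product 0.02760.
Normalizing constant = 0.40480; the posterior for Coin 2 is its product over the sum, 0.05720/0.40480 = 0.1413.

Posterior probability ≈ 0.1413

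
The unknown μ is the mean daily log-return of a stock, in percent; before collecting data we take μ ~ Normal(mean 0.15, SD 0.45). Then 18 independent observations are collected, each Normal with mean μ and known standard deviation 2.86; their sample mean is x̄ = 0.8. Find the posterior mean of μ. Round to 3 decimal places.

With known σ, the Normal prior is conjugate. Weight on the data is w = (n/σ²)/(n/σ² + 1/τ₀²) = 2.20060/(2.20060+4.93827) = 0.30826.
Posterior mean = w·x̄ + (1−w)·μ₀ = 0.30826·0.8 + 0.69174·0.15 = 0.350.

Posterior mean ≈ 0.350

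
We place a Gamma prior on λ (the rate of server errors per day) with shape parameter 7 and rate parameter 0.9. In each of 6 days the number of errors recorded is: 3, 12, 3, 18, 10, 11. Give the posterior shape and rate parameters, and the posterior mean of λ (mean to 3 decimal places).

Total count ∑xᵢ = 57 over n = 6 days.
Gamma is conjugate to the Poisson likelihood: posterior is Gamma(shape = 7+57 = 64, rate = 0.9+6 = 6.9).
E[λ | data] = 64/6.9 = 9.275.

Posterior: Gamma(shape=64, rate=6.9); mean ≈ 9.275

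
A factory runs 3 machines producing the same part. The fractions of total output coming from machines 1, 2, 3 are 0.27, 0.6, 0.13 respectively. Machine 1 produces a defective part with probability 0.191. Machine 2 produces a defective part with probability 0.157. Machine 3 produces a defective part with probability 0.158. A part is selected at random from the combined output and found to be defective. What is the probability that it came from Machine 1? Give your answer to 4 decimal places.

Tabulate prior·likelihood by source: [1] prior 0.27, lik 0.191, product 0.05157; [2] prior 0.6, lik 0.157, product 0.09420; [3] prior 0.13, lik 0.158, product 0.02054.
Normalizing constant = 0.16631; the posterior for Machine 1 is its product over the sum, 0.05157/0.16631 = 0.3101.

Posterior probability ≈ 0.3101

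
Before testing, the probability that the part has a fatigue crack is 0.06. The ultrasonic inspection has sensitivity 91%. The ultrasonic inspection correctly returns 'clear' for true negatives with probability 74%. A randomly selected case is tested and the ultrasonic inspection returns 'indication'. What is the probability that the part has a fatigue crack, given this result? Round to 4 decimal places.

Write H for 'the part has a fatigue crack'. Prior odds H:¬H = 0.06/0.94 = 0.063830. For the 'indication' outcome, the likelihood ratio is 0.91/0.26 = 3.5000.
Posterior odds = 0.063830 × 3.5000 = 0.22340, so P(H|E) = 0.22340/(1+0.22340) = 0.1826.

P(H | E) ≈ 0.1826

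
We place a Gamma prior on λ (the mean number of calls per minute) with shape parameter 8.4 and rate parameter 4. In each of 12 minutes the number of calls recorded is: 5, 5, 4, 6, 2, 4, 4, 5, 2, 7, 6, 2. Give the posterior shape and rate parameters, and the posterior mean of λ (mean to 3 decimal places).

Posterior: Gamma(shape=60.4, rate=16); mean ≈ 3.775

The Poisson likelihood adds the total count to the shape and the number of exposure periods to the rate. Here ∑xᵢ = 52 and n = 12, so shape 8.4→60.4 and rate 4→16.
Posterior mean = shape/rate = 60.4/16 = 3.775.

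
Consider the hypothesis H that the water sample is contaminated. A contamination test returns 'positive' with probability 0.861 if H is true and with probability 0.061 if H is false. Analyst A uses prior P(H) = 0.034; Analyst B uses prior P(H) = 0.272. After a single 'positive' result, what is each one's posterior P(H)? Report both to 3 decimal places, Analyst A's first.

P('+'|H) = 0.861, P('+'|¬H) = 0.061.
Analyst A: numerator 0.861·0.034 = 0.029274; evidence = 0.029274+0.061·0.966 = 0.088200; posterior = 0.332.
Analyst B: numerator 0.861·0.272 = 0.23419; evidence = 0.23419+0.061·0.728 = 0.27860; posterior = 0.841.

Analyst A: 0.332; Analyst B: 0.841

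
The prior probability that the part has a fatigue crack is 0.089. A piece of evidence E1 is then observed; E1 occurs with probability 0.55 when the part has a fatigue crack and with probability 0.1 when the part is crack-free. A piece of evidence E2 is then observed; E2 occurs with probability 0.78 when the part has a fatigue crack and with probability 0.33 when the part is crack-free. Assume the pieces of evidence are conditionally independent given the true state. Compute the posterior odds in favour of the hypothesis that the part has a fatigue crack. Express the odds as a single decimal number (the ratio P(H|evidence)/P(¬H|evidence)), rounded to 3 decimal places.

Posterior odds ≈ 1.270

Prior odds = 0.089/(1−0.089) = 0.097695. In log-odds, ln(0.097695) = -2.3259.
Add log likelihood ratios: ln(5.5000) + ln(2.3636) = 2.5649.
Posterior log-odds = 0.23904, so posterior odds = exp(0.23904) = 1.2700.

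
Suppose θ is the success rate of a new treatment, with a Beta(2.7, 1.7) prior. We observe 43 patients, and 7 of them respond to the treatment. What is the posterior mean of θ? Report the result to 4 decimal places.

Posterior mean ≈ 0.2046

The binomial likelihood is conjugate to the Beta prior: with 7 successes and 36 failures, the posterior is Beta(2.7+7, 1.7+36) = Beta(9.7, 37.7).
Posterior mean = α/(α+β) = 9.7/47.4 = 0.2046.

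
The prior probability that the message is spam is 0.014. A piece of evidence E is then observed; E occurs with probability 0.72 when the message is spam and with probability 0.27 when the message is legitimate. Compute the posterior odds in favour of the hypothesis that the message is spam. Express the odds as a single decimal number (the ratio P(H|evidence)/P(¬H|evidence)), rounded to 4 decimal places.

Posterior odds ≈ 0.0379

Prior odds = 0.014/(1−0.014) = 0.014199. In log-odds, ln(0.014199) = -4.2546.
Add log likelihood ratio: ln(2.6667) = 0.98083.
Posterior log-odds = -3.2738, so posterior odds = exp(-3.2738) = 0.037863.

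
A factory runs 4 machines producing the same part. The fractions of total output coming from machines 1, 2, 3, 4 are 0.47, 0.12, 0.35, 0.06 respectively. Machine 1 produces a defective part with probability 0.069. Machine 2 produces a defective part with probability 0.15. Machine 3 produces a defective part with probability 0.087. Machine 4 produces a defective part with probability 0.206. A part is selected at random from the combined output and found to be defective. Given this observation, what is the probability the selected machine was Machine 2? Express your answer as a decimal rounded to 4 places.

Tabulate prior·likelihood by source: [1] prior 0.47, lik 0.069, product 0.03243; [2] prior 0.12, lik 0.15, product 0.01800; [3] prior 0.35, lik 0.087, product 0.03045; [4] prior 0.06, lik 0.206, product 0.01236.
Normalizing constant = 0.093240; the posterior for Machine 2 is its product over the sum, 0.01800/0.093240 = 0.1931.

Posterior probability ≈ 0.1931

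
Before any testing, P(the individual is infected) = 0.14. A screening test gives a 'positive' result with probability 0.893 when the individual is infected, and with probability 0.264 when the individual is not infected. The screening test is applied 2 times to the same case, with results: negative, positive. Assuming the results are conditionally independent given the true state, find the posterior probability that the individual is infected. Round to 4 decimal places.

Posterior P(H) ≈ 0.0741

Let H be the event that the individual is infected; start with P(H) = 0.14. P('positive'|H) = 0.893, P('positive'|¬H) = 0.264.
Update on result 1 ('negative'): P(H) ← 0.107·0.1400 / (0.107·0.1400 + 0.736·0.8600) = 0.014980/0.64794 = 0.0231.
Update on result 2 ('positive'): P(H) ← 0.893·0.0231 / (0.893·0.0231 + 0.264·0.9769) = 0.020646/0.27854 = 0.0741.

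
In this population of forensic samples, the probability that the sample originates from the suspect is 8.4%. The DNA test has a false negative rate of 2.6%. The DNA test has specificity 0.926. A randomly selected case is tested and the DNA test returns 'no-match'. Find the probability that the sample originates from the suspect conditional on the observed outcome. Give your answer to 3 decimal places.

P(H | E) ≈ 0.003

Write H for 'the sample originates from the suspect'. Prior odds H:¬H = 0.084/0.916 = 0.091703. For the 'no-match' outcome, the likelihood ratio is 0.026/0.926 = 0.028078.
Posterior odds = 0.091703 × 0.028078 = 0.0025748, so P(H|E) = 0.0025748/(1+0.0025748) = 0.003.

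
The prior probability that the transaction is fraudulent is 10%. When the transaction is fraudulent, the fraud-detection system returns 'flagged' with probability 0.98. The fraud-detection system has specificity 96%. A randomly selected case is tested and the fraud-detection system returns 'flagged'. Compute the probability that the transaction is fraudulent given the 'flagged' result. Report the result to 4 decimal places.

Write H for 'the transaction is fraudulent'. Prior odds H:¬H = 0.1/0.9 = 0.11111. For the 'flagged' outcome, the likelihood ratio is 0.98/0.04 = 24.500.
Posterior odds = 0.11111 × 24.500 = 2.7222, so P(H|E) = 2.7222/(1+2.7222) = 0.7313.

P(H | E) ≈ 0.7313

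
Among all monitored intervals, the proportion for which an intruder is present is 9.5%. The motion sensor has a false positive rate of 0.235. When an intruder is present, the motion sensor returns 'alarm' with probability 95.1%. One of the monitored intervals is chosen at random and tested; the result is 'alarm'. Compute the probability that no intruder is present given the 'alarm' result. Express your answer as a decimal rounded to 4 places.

P(¬H | E) ≈ 0.7019

Let H be the event that an intruder is present. P(H) = 0.095, so P(¬H) = 0.905. With E the 'alarm' result, P(E|H) = 0.951 and P(E|¬H) = 0.235.
P(E) = 0.951·0.095 + 0.235·0.905 = 0.090345 + 0.21268 = 0.30302.
By Bayes' theorem, P(H|E) = 0.090345 / 0.30302 = 0.2981. Hence P(¬H|E) = 1 − 0.2981 = 0.7019.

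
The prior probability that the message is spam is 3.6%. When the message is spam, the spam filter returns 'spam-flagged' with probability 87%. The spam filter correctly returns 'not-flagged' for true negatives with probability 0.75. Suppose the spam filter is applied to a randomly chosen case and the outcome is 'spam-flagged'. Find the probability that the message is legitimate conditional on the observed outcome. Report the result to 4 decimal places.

Let H be the event that the message is spam. P(H) = 0.036, so P(¬H) = 0.964. With E the 'spam-flagged' result, P(E|H) = 0.87 and P(E|¬H) = 0.25.
P(E) = 0.87·0.036 + 0.25·0.964 = 0.031320 + 0.24100 = 0.27232.
By Bayes' theorem, P(H|E) = 0.031320 / 0.27232 = 0.1150. Hence P(¬H|E) = 1 − 0.1150 = 0.8850.

P(¬H | E) ≈ 0.8850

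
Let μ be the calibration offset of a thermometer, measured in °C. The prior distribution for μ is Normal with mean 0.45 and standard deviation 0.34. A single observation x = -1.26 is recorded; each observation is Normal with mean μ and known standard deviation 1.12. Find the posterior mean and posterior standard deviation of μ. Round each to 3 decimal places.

Posterior mean ≈ 0.306; posterior SD ≈ 0.325

Prior precision 1/τ₀² = 1/0.34² = 8.65052; data precision n/σ² = 1/1.12² = 0.797194.
Posterior precision = 8.65052 + 0.797194 = 9.44771, giving posterior SD = 1/√9.44771 = 0.325.
Posterior mean = (8.65052·0.45 + 0.797194·-1.26) / 9.44771 = 0.306.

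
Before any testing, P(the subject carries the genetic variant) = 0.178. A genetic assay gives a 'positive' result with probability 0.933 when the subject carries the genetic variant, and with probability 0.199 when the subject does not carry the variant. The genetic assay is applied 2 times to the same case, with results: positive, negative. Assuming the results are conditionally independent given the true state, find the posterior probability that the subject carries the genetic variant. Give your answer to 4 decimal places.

Let H be the event that the subject carries the genetic variant; start with P(H) = 0.178. P('positive'|H) = 0.933, P('positive'|¬H) = 0.199.
Update on result 1 ('positive'): P(H) ← 0.933·0.1780 / (0.933·0.1780 + 0.199·0.8220) = 0.16607/0.32965 = 0.5038.
Update on result 2 ('negative'): P(H) ← 0.067·0.5038 / (0.067·0.5038 + 0.801·0.4962) = 0.033754/0.43122 = 0.0783.

Posterior P(H) ≈ 0.0783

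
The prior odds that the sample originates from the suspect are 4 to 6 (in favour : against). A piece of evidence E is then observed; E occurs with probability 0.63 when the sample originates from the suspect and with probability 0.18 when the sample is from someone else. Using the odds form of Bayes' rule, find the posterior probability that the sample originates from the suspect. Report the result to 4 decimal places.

Posterior probability ≈ 0.7000

Prior odds = 4/6 = 0.66667. In log-odds, ln(0.66667) = -0.40547.
Add log likelihood ratio: ln(3.5000) = 1.2528.
Posterior log-odds = 0.84730, so posterior odds = exp(0.84730) = 2.3333. Converting, P(H|E) = 2.3333/3.3333 = 0.7000.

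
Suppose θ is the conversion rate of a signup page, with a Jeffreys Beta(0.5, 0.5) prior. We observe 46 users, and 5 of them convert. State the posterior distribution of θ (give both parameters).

Observing 5 successes and 41 failures updates Beta(0.5, 0.5) by adding the success and failure counts to the two shape parameters: α = 0.5+5 = 5.5, β = 0.5+41 = 41.5.

Posterior: Beta(5.5, 41.5)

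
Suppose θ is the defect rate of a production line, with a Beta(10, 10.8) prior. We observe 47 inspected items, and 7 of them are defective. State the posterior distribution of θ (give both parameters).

Observing 7 successes and 40 failures updates Beta(10, 10.8) by adding the success and failure counts to the two shape parameters: α = 10+7 = 17, β = 10.8+40 = 50.8.

Posterior: Beta(17, 50.8)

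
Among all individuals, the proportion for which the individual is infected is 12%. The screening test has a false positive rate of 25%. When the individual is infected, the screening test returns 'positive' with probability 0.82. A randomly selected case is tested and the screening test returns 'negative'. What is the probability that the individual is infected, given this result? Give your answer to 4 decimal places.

Let H be the event that the individual is infected. P(H) = 0.12, so P(¬H) = 0.88. With E the 'negative' result, P(E|H) = 0.18 and P(E|¬H) = 0.75.
P(E) = 0.18·0.12 + 0.75·0.88 = 0.021600 + 0.66000 = 0.68160.
By Bayes' theorem, P(H|E) = 0.021600 / 0.68160 = 0.0317.

P(H | E) ≈ 0.0317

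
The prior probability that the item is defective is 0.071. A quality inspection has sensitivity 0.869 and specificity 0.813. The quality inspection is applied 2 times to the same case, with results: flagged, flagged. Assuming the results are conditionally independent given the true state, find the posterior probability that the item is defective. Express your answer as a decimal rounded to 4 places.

Posterior P(H) ≈ 0.6227

Let H be the event that the item is defective; start with P(H) = 0.071. P('flagged'|H) = 0.869, P('flagged'|¬H) = 0.187.
Update on result 1 ('flagged'): P(H) ← 0.869·0.0710 / (0.869·0.0710 + 0.187·0.9290) = 0.061699/0.23542 = 0.2621.
Update on result 2 ('flagged'): P(H) ← 0.869·0.2621 / (0.869·0.2621 + 0.187·0.7379) = 0.22775/0.36574 = 0.6227.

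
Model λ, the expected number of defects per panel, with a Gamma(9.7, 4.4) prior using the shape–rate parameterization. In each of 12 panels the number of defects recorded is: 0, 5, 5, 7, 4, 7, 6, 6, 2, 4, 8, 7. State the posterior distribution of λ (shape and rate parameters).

Posterior: Gamma(shape=70.7, rate=16.4)

The Poisson likelihood adds the total count to the shape and the number of exposure periods to the rate. Here ∑xᵢ = 61 and n = 12, so shape 9.7→70.7 and rate 4.4→16.4.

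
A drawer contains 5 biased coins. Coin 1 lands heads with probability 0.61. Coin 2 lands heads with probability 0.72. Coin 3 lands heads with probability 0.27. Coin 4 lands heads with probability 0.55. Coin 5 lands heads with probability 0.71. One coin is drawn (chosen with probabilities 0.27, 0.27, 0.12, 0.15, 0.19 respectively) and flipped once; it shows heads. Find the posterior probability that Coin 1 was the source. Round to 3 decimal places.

Tabulate prior·likelihood by source: [1] prior 0.27, lik 0.61, product 0.1647; [2] prior 0.27, lik 0.72, product 0.1944; [3] prior 0.12, lik 0.27, product 0.03240; [4] prior 0.15, lik 0.55, product 0.08250; [5] prior 0.19, lik 0.71, product 0.1349.
Normalizing constant = 0.60890; the posterior for Coin 1 is its product over the sum, 0.1647/0.60890 = 0.270.

Posterior probability ≈ 0.270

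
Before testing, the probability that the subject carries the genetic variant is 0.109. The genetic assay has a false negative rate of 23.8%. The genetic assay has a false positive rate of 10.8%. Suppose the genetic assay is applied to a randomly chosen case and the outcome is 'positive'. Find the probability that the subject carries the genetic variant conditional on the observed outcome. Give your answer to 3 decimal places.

P(H | E) ≈ 0.463

Let H be the event that the subject carries the genetic variant. P(H) = 0.109, so P(¬H) = 0.891. With E the 'positive' result, P(E|H) = 0.762 and P(E|¬H) = 0.108.
P(E) = 0.762·0.109 + 0.108·0.891 = 0.083058 + 0.096228 = 0.17929.
By Bayes' theorem, P(H|E) = 0.083058 / 0.17929 = 0.463.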